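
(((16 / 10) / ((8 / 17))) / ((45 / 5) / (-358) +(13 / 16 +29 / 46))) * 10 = 2239648 / 93393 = 23.98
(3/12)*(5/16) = 5/64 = 0.08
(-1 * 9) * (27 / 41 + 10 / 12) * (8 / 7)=-4404 / 287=-15.34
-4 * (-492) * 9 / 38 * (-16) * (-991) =140420736 / 19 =7390565.05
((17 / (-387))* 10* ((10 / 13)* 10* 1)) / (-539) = 17000 / 2711709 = 0.01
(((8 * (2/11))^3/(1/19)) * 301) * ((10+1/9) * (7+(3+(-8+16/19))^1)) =673161216/1331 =505755.98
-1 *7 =-7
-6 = -6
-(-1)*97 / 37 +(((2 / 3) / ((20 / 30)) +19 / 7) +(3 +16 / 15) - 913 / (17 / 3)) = -9953977 / 66045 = -150.72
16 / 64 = 1 / 4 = 0.25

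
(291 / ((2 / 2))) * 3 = 873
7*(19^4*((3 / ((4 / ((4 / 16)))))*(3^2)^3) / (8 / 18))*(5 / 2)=89778788505 / 128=701396785.20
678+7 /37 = 678.19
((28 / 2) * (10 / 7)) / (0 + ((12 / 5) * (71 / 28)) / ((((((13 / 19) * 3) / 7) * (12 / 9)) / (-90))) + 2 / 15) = -7800 / 546293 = -0.01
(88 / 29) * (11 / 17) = 968 / 493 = 1.96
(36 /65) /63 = 4 /455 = 0.01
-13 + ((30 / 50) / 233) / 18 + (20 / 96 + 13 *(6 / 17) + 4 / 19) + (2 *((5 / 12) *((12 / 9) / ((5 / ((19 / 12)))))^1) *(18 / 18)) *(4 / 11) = -7.86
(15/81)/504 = 5/13608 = 0.00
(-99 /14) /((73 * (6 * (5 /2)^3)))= -0.00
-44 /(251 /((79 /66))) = -158 /753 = -0.21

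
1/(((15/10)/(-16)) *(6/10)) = -17.78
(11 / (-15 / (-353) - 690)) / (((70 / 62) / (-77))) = 1324103 / 1217775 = 1.09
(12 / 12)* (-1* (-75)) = 75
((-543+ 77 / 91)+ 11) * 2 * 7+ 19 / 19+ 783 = -86478 / 13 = -6652.15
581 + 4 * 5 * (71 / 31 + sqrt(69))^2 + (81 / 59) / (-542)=2840 * sqrt(69) / 31 + 63487156657 / 30730858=2826.90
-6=-6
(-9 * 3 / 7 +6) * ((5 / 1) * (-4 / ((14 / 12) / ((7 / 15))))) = -120 / 7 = -17.14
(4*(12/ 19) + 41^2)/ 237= 31987/ 4503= 7.10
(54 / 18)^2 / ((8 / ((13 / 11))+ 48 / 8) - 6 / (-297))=11583 / 16460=0.70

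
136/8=17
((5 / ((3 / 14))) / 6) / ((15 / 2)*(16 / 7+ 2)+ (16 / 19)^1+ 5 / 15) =4655 / 39882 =0.12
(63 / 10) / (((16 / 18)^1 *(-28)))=-81 / 320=-0.25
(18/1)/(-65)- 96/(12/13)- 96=-200.28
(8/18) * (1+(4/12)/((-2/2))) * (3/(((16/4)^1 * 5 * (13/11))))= 22/585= 0.04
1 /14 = 0.07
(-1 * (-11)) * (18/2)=99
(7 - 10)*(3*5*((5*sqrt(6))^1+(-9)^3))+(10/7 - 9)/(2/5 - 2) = 32258.60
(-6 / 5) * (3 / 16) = -9 / 40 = -0.22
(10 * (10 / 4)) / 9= 25 / 9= 2.78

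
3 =3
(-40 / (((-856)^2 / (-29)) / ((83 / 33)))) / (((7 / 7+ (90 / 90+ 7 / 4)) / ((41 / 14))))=98687 / 31736628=0.00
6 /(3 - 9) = -1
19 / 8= 2.38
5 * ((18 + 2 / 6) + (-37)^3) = -759520 / 3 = -253173.33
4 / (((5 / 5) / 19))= 76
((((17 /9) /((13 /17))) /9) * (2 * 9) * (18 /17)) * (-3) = -204 /13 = -15.69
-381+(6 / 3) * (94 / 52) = -4906 / 13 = -377.38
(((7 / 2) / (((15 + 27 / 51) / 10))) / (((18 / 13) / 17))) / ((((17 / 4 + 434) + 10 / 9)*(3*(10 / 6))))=26299 / 2087844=0.01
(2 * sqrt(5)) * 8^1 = 16 * sqrt(5) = 35.78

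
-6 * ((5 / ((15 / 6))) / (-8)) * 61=183 / 2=91.50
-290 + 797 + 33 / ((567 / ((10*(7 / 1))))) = 13799 / 27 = 511.07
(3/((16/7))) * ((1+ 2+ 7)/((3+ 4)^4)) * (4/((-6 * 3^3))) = -5/37044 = -0.00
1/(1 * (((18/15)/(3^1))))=5/2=2.50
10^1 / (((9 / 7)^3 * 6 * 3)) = 1715 / 6561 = 0.26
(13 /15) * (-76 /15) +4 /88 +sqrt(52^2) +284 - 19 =1547639 /4950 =312.65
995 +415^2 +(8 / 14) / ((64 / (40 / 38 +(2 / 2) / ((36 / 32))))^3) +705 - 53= 6231835452930443 / 35841512448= 173872.00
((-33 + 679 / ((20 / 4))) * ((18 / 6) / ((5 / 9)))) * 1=13878 / 25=555.12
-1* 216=-216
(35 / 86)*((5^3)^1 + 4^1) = 105 / 2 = 52.50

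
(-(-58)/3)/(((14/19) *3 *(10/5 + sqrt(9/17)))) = 18734/3717 - 551 *sqrt(17)/1239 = 3.21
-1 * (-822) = 822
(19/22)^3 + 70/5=14.64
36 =36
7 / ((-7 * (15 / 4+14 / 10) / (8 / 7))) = -160 / 721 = -0.22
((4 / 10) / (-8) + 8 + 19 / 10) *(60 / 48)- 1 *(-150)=2597 / 16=162.31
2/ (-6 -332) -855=-144496/ 169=-855.01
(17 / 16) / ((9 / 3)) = 0.35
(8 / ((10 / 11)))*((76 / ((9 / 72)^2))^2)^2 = 24627875051208704 / 5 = 4925575010241740.80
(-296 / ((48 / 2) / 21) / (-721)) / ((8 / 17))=0.76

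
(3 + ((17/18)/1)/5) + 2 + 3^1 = 737/90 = 8.19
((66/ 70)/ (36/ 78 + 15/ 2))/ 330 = 13/ 36225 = 0.00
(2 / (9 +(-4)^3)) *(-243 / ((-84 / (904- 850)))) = -2187 / 385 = -5.68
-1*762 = -762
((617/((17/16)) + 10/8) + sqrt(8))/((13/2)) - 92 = -1091/442 + 4*sqrt(2)/13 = -2.03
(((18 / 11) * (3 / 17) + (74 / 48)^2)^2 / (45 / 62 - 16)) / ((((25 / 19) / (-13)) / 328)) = 25877961729930713 / 17167149331200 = 1507.41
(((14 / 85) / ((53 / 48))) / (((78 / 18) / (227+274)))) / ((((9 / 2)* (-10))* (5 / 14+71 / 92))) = -72272256 / 212883775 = -0.34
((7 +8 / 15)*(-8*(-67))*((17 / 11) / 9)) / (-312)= -128707 / 57915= -2.22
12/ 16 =3/ 4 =0.75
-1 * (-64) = 64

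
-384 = -384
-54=-54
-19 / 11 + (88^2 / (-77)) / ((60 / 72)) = -47129 / 385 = -122.41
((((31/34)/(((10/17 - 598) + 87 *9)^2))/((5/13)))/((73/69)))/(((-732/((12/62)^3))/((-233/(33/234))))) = 2494217934/2342812321592875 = 0.00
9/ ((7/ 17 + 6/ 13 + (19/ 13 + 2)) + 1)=221/ 131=1.69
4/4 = 1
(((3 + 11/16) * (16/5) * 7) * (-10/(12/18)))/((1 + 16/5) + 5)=-6195/46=-134.67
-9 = -9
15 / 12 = 5 / 4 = 1.25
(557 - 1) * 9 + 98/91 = 65066/13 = 5005.08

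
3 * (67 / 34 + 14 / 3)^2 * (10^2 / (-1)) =-11458225 / 867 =-13215.95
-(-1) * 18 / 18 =1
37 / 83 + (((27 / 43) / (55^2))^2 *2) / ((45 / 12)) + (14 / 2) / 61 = 240087794661222 / 428317284896875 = 0.56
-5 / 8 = -0.62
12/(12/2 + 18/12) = 8/5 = 1.60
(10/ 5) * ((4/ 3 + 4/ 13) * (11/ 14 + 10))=9664/ 273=35.40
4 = 4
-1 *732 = -732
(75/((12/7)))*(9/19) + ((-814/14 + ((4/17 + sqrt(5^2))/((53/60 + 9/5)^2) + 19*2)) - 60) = -1965593661/33489932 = -58.69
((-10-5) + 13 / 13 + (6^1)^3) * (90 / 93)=6060 / 31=195.48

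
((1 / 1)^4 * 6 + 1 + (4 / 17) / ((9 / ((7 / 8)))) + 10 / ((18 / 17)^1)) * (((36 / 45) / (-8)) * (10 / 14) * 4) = -5039 / 1071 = -4.70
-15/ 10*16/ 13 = -24/ 13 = -1.85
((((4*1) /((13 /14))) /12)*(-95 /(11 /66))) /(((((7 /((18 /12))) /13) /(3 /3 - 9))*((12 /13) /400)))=1976000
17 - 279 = -262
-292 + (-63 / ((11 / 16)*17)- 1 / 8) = -297.52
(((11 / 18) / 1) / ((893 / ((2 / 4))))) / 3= 11 / 96444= 0.00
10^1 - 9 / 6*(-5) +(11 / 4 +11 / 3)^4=35515921 / 20736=1712.77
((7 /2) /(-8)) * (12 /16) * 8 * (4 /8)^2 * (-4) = 2.62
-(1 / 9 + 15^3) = -30376 / 9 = -3375.11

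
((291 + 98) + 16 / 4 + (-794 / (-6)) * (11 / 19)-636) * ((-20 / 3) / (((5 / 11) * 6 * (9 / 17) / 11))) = 39017176 / 4617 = 8450.76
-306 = -306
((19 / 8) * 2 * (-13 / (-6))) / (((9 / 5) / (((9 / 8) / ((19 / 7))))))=455 / 192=2.37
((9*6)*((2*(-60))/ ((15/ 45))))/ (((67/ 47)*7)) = -913680/ 469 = -1948.14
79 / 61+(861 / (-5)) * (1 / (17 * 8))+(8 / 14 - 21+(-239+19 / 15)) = -224854493 / 871080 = -258.13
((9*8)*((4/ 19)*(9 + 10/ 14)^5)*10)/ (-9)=-465258741760/ 319333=-1456970.44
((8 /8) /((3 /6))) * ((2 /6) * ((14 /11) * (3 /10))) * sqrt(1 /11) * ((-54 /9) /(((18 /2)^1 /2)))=-0.10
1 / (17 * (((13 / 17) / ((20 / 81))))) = 20 / 1053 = 0.02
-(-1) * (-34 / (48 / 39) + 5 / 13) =-2833 / 104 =-27.24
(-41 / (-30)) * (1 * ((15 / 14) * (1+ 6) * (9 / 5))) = 18.45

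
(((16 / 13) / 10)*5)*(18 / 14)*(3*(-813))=-175608 / 91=-1929.76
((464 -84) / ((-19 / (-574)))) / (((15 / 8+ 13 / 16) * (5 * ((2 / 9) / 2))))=330624 / 43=7688.93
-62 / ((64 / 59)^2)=-107911 / 2048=-52.69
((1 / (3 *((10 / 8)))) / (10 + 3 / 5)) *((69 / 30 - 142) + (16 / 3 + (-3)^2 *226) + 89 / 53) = 6046174 / 126405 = 47.83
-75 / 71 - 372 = -26487 / 71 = -373.06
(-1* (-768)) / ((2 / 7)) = 2688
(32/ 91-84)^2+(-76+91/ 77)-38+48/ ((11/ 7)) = 629873679/ 91091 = 6914.77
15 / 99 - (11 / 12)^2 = -1091 / 1584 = -0.69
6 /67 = 0.09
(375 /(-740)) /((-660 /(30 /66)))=25 /71632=0.00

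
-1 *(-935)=935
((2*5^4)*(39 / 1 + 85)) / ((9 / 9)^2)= 155000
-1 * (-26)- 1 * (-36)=62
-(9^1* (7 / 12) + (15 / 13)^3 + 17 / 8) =-156623 / 17576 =-8.91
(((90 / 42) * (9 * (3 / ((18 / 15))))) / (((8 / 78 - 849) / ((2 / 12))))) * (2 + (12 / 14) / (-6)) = -0.02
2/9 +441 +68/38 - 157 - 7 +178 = 78149/171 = 457.01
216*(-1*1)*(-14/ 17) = 3024/ 17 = 177.88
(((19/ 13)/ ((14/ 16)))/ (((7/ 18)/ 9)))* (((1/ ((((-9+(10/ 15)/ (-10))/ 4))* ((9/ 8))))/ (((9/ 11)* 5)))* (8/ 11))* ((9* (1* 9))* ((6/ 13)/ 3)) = -4727808/ 140777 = -33.58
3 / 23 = 0.13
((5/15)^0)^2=1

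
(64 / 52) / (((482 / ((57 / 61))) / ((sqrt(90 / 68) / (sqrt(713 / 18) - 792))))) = -9751104 * sqrt(170) / 36680444797919 - 4104 * sqrt(60605) / 36680444797919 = -0.00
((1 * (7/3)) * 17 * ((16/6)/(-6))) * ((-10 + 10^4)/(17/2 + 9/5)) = -1761200/103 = -17099.03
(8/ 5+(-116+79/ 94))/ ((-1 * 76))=53373/ 35720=1.49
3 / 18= 1 / 6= 0.17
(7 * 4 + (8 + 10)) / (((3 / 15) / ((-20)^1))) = -4600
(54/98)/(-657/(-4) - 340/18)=972/256417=0.00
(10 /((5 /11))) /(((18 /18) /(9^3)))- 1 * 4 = 16034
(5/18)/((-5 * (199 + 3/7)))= -7/25128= -0.00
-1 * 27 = -27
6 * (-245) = -1470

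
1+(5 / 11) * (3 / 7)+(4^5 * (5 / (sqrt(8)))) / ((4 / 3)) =92 / 77+960 * sqrt(2) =1358.84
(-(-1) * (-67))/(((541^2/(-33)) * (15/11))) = 8107/1463405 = 0.01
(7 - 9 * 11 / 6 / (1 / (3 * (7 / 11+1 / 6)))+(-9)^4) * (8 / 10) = 26113 / 5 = 5222.60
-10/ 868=-5/ 434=-0.01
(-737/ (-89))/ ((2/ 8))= 2948/ 89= 33.12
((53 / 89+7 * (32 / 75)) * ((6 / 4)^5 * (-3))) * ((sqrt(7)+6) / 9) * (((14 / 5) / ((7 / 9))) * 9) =-2539.97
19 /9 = 2.11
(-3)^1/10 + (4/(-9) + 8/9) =13/90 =0.14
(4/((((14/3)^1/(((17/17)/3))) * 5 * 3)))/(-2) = -1/105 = -0.01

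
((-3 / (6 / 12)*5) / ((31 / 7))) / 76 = -105 / 1178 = -0.09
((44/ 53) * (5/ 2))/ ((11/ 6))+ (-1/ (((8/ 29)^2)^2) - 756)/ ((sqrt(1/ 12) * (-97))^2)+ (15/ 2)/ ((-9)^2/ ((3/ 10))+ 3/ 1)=-1155298453/ 46468717568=-0.02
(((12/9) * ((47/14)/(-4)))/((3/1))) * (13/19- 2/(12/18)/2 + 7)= -11045/4788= -2.31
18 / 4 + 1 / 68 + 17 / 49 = 16199 / 3332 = 4.86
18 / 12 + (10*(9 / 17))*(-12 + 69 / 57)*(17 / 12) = -1509 / 19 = -79.42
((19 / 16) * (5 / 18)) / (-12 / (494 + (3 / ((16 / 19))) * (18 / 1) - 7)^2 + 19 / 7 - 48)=-12927121865 / 1774730146464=-0.01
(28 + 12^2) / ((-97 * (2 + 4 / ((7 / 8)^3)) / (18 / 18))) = -29498 / 132599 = -0.22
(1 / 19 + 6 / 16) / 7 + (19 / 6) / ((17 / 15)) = 51645 / 18088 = 2.86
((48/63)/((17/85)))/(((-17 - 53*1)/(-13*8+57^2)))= -171.16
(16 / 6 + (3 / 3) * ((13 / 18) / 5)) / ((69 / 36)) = 1.47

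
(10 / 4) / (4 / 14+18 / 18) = 35 / 18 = 1.94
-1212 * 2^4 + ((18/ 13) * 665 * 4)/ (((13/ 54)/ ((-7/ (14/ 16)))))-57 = -23971041/ 169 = -141840.48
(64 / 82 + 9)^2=95.66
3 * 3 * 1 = 9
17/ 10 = 1.70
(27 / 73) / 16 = 27 / 1168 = 0.02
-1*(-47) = 47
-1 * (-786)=786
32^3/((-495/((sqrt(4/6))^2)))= -65536/1485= -44.13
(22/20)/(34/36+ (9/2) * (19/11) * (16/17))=18513/139015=0.13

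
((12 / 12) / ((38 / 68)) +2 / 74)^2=1630729 / 494209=3.30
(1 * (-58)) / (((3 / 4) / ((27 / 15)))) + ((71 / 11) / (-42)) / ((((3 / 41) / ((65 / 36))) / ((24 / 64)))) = -93553051 / 665280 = -140.62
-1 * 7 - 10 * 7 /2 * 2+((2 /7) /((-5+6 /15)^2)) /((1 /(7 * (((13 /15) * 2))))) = -121939 /1587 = -76.84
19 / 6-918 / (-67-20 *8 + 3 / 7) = 34345 / 4758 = 7.22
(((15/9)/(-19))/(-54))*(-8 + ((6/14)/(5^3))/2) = -13997/1077300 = -0.01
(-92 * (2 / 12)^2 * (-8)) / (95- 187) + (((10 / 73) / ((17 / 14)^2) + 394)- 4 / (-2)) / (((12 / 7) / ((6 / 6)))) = 43828759 / 189873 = 230.83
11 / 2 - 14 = -17 / 2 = -8.50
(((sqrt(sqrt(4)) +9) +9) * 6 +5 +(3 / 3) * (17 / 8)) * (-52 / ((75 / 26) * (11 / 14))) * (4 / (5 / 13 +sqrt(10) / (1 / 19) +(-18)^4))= -4685961737912 / 46559659353975 -244219504256 * sqrt(2) / 46559659353975 +972444928 * sqrt(5) / 512156252893725 +9329393528 * sqrt(10) / 512156252893725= -0.11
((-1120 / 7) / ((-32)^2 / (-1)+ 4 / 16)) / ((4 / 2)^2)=32 / 819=0.04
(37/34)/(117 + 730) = 0.00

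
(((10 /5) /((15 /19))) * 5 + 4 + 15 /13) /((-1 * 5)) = -139 /39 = -3.56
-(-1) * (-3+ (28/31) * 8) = 131/31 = 4.23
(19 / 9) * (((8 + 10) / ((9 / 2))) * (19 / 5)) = 1444 / 45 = 32.09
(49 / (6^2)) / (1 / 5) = 245 / 36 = 6.81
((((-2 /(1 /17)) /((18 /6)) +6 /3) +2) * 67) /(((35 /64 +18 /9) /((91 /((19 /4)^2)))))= -137353216 /176529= -778.08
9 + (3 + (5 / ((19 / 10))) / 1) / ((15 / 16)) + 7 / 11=49042 / 3135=15.64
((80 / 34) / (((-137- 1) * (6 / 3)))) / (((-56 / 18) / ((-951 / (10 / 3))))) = -8559 / 10948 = -0.78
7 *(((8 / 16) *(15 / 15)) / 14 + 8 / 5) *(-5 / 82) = -229 / 328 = -0.70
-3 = -3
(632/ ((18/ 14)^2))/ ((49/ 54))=1264/ 3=421.33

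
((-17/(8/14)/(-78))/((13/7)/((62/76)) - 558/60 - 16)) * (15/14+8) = -2342515/15587832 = -0.15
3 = 3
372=372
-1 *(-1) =1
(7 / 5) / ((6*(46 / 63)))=147 / 460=0.32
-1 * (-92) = 92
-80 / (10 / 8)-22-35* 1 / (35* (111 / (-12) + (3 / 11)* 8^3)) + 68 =-103310 / 5737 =-18.01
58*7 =406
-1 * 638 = -638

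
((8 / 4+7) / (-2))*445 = -4005 / 2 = -2002.50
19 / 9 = 2.11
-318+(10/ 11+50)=-2938/ 11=-267.09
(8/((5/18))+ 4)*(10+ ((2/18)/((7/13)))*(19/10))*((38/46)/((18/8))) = 125.15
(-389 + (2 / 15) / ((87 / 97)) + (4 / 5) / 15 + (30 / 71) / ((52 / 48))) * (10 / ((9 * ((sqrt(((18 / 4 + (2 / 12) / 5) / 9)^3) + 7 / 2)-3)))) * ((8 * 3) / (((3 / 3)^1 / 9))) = -12278077785856800 / 32191252249 + 549734511564288 * sqrt(255) / 32191252249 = -108710.33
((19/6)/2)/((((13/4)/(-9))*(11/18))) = -1026/143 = -7.17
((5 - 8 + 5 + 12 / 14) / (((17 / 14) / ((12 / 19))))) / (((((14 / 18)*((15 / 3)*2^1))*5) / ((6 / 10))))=1296 / 56525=0.02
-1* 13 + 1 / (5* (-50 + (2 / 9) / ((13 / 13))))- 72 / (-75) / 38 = -2761879 / 212800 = -12.98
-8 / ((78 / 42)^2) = -392 / 169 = -2.32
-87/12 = -29/4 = -7.25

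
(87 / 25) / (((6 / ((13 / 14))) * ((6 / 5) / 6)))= 377 / 140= 2.69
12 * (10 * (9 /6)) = 180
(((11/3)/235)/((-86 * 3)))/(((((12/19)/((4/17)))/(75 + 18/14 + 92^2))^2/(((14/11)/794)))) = -0.98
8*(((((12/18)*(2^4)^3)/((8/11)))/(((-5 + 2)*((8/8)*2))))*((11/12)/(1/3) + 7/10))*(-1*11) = 2849792/15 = 189986.13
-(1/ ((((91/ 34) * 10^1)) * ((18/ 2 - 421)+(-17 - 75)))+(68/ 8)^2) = -16568353/ 229320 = -72.25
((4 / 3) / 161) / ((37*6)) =2 / 53613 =0.00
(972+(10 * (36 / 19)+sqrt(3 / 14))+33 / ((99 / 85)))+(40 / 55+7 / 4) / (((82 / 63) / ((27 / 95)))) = sqrt(42) / 14+1048662187 / 1028280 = 1020.28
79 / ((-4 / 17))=-1343 / 4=-335.75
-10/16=-5/8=-0.62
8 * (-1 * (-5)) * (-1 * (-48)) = 1920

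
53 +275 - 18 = 310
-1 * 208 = -208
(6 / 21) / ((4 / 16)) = 8 / 7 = 1.14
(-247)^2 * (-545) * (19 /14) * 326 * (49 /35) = -20594991157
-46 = -46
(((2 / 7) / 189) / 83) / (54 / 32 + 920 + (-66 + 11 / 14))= 32 / 1504775475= 0.00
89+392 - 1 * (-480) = 961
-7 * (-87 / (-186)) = -203 / 62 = -3.27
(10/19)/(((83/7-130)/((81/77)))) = -810/172843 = -0.00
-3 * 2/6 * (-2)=2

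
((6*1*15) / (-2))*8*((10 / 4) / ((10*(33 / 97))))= -2910 / 11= -264.55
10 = 10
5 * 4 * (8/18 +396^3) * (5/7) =55889222800/63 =887130520.63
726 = 726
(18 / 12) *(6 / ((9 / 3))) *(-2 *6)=-36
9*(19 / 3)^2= 361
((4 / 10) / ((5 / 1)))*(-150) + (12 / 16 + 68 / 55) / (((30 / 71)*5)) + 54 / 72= -340223 / 33000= -10.31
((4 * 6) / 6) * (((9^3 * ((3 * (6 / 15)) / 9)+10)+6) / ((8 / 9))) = 2547 / 5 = 509.40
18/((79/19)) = 342/79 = 4.33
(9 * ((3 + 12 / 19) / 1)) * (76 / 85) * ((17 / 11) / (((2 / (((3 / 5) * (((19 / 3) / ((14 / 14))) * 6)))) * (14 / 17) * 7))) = 1203498 / 13475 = 89.31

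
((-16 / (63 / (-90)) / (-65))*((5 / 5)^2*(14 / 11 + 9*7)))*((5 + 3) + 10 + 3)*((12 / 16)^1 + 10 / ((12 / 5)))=-333704 / 143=-2333.59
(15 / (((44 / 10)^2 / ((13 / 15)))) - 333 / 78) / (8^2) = -22637 / 402688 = -0.06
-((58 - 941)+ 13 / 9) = 7934 / 9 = 881.56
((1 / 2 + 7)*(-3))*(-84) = 1890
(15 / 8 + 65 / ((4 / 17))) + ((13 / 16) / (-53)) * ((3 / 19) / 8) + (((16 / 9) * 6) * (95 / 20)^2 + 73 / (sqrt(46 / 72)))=438 * sqrt(23) / 23 + 200610395 / 386688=610.12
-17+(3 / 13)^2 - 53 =-11821 / 169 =-69.95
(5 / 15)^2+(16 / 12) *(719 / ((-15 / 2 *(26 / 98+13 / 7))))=-11722 / 195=-60.11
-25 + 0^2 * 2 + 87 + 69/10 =689/10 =68.90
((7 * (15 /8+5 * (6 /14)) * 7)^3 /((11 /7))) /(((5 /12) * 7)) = 2344190625 /1408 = 1664908.11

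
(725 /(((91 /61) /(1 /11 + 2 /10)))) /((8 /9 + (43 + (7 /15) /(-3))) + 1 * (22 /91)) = 1061400 /330143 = 3.21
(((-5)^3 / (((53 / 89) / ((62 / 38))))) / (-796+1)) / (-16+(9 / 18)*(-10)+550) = 68975 / 84699777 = 0.00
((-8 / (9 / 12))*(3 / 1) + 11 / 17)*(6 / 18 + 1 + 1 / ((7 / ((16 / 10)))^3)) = -42.18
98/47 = 2.09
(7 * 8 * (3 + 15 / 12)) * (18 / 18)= 238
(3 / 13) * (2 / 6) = 1 / 13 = 0.08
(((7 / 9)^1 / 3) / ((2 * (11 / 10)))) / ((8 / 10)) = 175 / 1188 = 0.15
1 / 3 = 0.33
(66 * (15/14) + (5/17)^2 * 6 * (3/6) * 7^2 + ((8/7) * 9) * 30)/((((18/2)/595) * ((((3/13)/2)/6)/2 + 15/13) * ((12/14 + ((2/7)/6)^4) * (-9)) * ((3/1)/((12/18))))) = -50774427200/79130733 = -641.65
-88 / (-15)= 88 / 15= 5.87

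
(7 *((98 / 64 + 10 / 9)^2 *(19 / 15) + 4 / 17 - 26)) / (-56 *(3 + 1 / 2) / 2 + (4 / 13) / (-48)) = 32567625727 / 26947779840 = 1.21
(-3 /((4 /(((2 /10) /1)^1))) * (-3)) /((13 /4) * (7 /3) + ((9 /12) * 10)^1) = 27 /905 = 0.03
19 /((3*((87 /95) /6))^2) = 685900 /7569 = 90.62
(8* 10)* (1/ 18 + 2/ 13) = 1960/ 117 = 16.75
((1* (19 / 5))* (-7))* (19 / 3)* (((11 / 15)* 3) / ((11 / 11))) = -27797 / 75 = -370.63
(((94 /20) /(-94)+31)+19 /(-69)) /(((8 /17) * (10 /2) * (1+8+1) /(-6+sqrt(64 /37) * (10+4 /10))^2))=1614123361 /5550000 - 18710302 * sqrt(37) /531875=76.85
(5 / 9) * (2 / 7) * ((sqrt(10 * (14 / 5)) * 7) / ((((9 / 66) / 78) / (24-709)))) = -7836400 * sqrt(7) / 9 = -2303685.06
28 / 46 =14 / 23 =0.61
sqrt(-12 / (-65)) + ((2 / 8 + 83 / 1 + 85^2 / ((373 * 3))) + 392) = 2 * sqrt(195) / 65 + 2156119 / 4476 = 482.14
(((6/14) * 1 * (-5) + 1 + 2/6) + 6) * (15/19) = 545/133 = 4.10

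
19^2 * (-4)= -1444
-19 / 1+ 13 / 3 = -14.67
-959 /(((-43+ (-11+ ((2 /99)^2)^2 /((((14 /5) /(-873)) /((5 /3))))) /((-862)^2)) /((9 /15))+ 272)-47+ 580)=-479150512740625572 /366399406521533405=-1.31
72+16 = 88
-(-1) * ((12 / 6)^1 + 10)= 12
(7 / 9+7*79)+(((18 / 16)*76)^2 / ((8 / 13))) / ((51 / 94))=54954401 / 2448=22448.69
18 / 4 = 4.50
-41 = -41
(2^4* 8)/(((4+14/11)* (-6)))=-352/87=-4.05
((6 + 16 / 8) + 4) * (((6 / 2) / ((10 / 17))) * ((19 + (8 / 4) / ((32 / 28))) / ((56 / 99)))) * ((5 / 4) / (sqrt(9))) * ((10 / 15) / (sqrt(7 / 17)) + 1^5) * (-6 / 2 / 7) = -419067 * sqrt(119) / 10976- 1257201 / 3136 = -817.39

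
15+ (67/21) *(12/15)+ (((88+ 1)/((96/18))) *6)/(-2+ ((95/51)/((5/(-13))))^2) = 1041575513/46877880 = 22.22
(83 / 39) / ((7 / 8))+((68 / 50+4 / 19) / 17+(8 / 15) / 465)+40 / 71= 44966061398 / 14556148425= 3.09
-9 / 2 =-4.50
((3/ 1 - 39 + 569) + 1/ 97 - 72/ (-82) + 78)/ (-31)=-2433480/ 123287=-19.74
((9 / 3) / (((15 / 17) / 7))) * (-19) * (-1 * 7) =15827 / 5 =3165.40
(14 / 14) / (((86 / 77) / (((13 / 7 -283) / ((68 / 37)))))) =-100122 / 731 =-136.97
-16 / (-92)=4 / 23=0.17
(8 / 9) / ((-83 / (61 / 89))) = -488 / 66483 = -0.01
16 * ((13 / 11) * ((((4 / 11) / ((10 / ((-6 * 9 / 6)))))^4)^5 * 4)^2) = 540858328621420475865859120330468606429108197107171328 / 45279358459987221964618849268287351617276826800662092864513397216796875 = 0.00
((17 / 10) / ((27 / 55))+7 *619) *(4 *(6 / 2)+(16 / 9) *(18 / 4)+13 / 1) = 2575859 / 18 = 143103.28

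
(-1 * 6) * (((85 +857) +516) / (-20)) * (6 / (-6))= -2187 / 5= -437.40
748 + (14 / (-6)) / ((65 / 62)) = 145426 / 195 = 745.77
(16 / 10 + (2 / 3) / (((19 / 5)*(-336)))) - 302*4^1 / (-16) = 3691523 / 47880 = 77.10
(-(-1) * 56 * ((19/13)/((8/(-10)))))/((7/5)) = -950/13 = -73.08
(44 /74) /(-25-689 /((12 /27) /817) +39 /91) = -616 /1312175659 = -0.00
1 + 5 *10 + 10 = 61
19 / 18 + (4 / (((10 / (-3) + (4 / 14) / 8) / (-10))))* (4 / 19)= 341917 / 94734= 3.61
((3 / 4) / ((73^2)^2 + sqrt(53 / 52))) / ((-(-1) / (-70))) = -0.00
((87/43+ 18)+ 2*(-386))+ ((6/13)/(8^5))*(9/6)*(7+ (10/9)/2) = -3443547429/4579328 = -751.98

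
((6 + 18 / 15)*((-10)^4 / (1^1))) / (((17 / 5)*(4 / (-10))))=-900000 / 17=-52941.18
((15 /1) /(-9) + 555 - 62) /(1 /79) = 116446 /3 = 38815.33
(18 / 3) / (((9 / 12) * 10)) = 4 / 5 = 0.80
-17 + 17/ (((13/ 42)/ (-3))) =-2363/ 13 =-181.77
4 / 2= 2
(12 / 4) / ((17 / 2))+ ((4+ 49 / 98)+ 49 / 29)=6451 / 986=6.54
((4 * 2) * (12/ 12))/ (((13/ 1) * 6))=4/ 39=0.10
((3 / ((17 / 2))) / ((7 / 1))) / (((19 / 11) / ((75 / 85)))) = 990 / 38437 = 0.03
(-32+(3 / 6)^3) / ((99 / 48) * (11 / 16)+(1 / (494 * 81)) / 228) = -9305655840 / 413964869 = -22.48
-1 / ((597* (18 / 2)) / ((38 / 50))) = -0.00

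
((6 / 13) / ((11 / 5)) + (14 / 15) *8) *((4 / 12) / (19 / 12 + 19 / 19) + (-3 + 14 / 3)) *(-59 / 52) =-81119749 / 5186610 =-15.64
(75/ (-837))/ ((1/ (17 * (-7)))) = 2975/ 279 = 10.66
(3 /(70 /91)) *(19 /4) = 741 /40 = 18.52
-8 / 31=-0.26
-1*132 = -132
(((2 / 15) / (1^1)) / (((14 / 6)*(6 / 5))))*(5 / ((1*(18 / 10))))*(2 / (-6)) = -25 / 567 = -0.04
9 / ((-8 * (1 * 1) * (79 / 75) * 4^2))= -675 / 10112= -0.07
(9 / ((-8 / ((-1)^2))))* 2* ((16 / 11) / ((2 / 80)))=-1440 / 11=-130.91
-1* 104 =-104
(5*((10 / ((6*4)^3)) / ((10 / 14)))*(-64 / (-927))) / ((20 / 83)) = 0.00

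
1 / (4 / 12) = 3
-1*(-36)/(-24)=-1.50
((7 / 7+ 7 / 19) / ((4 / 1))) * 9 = 117 / 38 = 3.08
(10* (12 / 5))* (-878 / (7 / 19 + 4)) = -400368 / 83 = -4823.71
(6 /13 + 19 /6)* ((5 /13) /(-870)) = -283 /176436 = -0.00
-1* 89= -89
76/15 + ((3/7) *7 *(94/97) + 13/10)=26987/2910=9.27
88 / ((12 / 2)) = 44 / 3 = 14.67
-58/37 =-1.57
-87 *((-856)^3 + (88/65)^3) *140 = 419603059546718208/54925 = 7639564124655.77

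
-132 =-132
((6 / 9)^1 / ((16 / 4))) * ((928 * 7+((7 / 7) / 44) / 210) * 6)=60023041 / 9240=6496.00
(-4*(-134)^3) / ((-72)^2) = 300763 / 162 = 1856.56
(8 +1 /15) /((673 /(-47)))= -5687 /10095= -0.56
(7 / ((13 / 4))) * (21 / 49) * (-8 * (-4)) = 384 / 13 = 29.54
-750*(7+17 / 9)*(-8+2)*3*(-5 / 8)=-75000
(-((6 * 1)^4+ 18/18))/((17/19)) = -24643/17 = -1449.59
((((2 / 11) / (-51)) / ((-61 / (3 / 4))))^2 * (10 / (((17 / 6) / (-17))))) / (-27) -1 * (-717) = 839662095002 / 1171076841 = 717.00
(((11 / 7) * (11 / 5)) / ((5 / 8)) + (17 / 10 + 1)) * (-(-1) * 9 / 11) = 25929 / 3850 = 6.73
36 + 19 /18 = 667 /18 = 37.06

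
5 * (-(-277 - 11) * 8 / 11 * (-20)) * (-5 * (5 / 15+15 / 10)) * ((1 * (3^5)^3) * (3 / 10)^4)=111577100832 / 5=22315420166.40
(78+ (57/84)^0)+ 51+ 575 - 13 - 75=617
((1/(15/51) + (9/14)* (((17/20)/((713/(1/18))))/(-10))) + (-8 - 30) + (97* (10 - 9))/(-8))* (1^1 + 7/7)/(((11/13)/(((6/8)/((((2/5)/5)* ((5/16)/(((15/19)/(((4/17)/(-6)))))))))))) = 66700.50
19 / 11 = 1.73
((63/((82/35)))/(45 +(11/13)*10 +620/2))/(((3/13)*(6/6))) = 1183/3690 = 0.32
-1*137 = -137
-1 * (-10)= 10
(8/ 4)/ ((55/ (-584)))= -1168/ 55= -21.24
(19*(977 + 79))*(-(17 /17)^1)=-20064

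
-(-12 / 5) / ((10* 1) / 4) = 24 / 25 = 0.96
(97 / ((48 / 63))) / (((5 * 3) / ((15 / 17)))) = 2037 / 272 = 7.49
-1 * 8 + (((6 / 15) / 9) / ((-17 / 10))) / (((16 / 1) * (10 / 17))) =-2881 / 360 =-8.00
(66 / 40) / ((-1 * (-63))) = 11 / 420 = 0.03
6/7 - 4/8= 5/14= 0.36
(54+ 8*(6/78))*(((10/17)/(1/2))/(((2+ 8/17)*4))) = 1775/273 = 6.50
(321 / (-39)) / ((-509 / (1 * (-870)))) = -93090 / 6617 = -14.07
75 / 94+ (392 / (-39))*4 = -144467 / 3666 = -39.41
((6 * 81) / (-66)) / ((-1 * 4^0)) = 81 / 11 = 7.36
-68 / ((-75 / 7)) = 476 / 75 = 6.35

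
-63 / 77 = -9 / 11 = -0.82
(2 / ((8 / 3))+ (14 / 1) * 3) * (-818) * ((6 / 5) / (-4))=209817 / 20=10490.85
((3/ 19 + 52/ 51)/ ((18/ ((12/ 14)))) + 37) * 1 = 107722/ 2907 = 37.06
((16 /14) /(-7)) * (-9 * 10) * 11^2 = 87120 /49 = 1777.96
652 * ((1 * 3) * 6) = 11736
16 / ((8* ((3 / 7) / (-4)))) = -56 / 3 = -18.67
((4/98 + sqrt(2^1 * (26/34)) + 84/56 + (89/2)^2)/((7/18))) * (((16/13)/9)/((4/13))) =8 * sqrt(442)/119 + 776862/343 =2266.32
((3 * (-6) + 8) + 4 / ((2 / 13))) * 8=128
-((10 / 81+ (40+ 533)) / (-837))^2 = -2155094929 / 4596433209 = -0.47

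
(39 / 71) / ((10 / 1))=39 / 710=0.05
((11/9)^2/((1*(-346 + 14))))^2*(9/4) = 14641/321413184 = 0.00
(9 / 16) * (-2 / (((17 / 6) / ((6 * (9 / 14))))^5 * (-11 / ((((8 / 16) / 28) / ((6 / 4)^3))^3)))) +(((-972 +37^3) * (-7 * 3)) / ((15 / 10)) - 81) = -695615.00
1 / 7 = 0.14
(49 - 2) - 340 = -293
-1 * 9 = -9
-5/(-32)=5/32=0.16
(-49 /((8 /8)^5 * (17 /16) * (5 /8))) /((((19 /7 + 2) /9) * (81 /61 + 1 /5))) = -4017216 /43571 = -92.20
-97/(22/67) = -6499/22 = -295.41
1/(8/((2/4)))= 1/16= 0.06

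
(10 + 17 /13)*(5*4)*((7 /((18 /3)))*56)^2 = 37647680 /39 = 965325.13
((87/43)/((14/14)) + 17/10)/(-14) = -1601/6020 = -0.27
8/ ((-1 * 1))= -8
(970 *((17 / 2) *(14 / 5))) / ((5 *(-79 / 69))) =-1592934 / 395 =-4032.74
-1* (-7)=7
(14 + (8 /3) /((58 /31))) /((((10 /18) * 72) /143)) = 55.15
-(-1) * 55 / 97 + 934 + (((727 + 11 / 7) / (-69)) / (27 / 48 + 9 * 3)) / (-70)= 45055439411 / 48209679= 934.57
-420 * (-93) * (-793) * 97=-3004534260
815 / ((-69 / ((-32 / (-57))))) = -26080 / 3933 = -6.63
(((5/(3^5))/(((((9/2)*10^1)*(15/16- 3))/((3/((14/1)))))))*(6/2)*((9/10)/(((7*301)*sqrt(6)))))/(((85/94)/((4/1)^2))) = -3008*sqrt(6)/16755232725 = -0.00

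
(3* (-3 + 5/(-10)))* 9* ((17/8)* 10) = -16065/8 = -2008.12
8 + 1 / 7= 57 / 7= 8.14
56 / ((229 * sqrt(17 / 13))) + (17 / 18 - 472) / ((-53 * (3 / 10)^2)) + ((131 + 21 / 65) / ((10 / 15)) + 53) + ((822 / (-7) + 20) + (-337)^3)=-74758251638936 / 1953315 + 56 * sqrt(221) / 3893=-38272501.48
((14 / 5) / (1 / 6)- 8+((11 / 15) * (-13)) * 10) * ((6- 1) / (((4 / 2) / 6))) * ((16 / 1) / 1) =-20768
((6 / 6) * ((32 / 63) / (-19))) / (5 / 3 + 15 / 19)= -8 / 735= -0.01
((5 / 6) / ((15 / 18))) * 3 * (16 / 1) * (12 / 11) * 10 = 5760 / 11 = 523.64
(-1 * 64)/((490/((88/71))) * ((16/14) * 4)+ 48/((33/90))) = -88/2665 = -0.03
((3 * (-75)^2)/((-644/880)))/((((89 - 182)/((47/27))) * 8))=1615625/29946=53.95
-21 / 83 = -0.25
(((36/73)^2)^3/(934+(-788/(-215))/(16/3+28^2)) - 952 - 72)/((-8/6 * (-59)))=-13816803339853974650112/1061447147540790846661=-13.02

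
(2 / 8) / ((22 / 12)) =3 / 22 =0.14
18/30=3/5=0.60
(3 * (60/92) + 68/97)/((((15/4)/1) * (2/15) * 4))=5929/4462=1.33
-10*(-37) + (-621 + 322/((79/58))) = -1153/79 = -14.59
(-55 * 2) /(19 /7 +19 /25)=-31.66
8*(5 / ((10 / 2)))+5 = 13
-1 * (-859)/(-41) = -20.95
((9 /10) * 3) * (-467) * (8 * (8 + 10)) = -907848 /5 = -181569.60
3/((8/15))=45/8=5.62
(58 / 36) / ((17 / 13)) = 377 / 306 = 1.23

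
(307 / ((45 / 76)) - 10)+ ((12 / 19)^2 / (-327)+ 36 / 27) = 902742598 / 1770705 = 509.82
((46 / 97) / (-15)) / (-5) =46 / 7275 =0.01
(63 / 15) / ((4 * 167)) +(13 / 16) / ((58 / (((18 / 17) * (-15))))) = -1424013 / 6586480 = -0.22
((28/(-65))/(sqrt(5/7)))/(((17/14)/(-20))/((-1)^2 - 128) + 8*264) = -199136*sqrt(35)/4881677905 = -0.00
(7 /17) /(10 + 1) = 7 /187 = 0.04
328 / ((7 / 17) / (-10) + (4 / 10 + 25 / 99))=5520240 / 10289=536.52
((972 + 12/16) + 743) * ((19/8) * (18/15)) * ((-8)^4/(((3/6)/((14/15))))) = 934685696/25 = 37387427.84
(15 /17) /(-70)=-3 /238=-0.01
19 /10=1.90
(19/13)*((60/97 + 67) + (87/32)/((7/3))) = 28396127/282464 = 100.53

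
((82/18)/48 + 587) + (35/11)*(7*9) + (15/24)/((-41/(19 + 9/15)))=153381623/194832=787.25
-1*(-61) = 61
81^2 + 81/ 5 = 32886/ 5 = 6577.20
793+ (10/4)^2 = 3197/4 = 799.25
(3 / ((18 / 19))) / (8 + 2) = 19 / 60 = 0.32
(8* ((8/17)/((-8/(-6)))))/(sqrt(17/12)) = 96* sqrt(51)/289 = 2.37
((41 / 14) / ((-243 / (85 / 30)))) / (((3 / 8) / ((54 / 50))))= -1394 / 14175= -0.10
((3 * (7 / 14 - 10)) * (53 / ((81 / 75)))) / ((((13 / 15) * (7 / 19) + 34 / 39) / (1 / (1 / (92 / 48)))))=-715095875 / 317736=-2250.60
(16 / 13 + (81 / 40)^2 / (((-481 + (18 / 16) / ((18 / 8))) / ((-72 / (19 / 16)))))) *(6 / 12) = 5187074 / 5934175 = 0.87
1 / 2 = 0.50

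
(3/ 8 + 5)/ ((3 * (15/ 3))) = 43/ 120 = 0.36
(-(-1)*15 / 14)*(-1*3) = -45 / 14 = -3.21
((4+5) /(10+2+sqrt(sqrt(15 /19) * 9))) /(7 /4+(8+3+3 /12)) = -48 * 15^(1 /4) * 19^(3 /4) /63037 - 3 * 15^(3 /4) * 19^(1 /4) /63037+12 * sqrt(285) /63037+3648 /63037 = 0.05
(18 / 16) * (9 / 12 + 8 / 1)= 315 / 32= 9.84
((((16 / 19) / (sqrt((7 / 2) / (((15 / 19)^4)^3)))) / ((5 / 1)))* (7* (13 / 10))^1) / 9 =5265000* sqrt(14) / 893871739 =0.02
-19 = -19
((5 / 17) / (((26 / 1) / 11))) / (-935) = -1 / 7514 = -0.00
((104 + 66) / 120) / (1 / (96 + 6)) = 289 / 2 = 144.50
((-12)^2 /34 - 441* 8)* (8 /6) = -79872 /17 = -4698.35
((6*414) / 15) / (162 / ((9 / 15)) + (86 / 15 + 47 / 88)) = 218592 / 364673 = 0.60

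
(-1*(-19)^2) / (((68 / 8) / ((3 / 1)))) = -2166 / 17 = -127.41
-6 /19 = -0.32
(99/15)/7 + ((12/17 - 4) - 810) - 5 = -486324/595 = -817.35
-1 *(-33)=33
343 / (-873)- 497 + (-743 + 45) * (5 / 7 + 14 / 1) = -65803030 / 6111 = -10767.96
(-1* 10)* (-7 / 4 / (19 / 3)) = 105 / 38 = 2.76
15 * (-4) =-60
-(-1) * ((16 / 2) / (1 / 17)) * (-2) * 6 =-1632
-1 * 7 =-7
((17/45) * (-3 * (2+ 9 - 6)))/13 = -17/39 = -0.44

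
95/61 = 1.56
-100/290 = -10/29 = -0.34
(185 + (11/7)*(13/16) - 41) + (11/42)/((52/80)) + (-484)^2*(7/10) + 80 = 3586234573/21840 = 164204.88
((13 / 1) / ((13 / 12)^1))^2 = 144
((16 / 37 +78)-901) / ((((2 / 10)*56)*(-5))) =30435 / 2072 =14.69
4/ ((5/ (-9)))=-36/ 5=-7.20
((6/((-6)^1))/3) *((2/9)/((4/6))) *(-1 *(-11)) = -11/9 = -1.22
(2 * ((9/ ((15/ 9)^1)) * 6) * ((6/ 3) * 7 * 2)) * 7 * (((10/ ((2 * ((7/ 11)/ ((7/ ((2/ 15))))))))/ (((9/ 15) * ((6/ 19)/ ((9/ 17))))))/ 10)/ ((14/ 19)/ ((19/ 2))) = 641693745/ 34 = 18873345.44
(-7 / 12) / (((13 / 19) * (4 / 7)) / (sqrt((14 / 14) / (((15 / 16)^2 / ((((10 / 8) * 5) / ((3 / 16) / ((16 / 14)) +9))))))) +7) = -110945408 / 1325992497 +48412 * sqrt(2346) / 441997499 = -0.08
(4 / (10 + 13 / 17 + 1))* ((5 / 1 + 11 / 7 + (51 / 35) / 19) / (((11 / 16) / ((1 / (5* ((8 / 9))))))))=676413 / 914375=0.74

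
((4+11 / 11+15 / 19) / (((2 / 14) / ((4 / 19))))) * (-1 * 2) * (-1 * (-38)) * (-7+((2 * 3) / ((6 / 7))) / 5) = 68992 / 19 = 3631.16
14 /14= 1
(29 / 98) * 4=1.18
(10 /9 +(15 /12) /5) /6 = 0.23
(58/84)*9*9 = 783/14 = 55.93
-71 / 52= -1.37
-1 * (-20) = 20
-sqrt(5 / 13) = -sqrt(65) / 13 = -0.62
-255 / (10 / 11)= -561 / 2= -280.50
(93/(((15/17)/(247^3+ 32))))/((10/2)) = 317659895.40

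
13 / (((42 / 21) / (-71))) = -923 / 2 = -461.50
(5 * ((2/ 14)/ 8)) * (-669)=-3345/ 56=-59.73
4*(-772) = -3088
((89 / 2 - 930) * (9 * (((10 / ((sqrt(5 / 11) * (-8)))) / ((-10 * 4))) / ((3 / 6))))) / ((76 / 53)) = -844767 * sqrt(55) / 12160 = -515.21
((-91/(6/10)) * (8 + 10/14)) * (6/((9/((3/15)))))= -1586/9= -176.22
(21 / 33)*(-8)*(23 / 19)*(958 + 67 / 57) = -70418824 / 11913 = -5911.09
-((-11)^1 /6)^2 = -121 /36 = -3.36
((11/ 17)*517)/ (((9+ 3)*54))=5687/ 11016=0.52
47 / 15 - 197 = -2908 / 15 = -193.87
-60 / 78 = -10 / 13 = -0.77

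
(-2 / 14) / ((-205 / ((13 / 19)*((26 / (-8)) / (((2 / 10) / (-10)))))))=845 / 10906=0.08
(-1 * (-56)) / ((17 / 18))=1008 / 17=59.29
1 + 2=3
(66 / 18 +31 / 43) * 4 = 2264 / 129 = 17.55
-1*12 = -12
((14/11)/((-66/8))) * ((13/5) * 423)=-102648/605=-169.67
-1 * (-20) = 20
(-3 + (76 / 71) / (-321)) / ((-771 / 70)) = 4791430 / 17571861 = 0.27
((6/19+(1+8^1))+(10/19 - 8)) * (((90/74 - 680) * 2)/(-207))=1758050/145521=12.08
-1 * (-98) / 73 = 98 / 73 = 1.34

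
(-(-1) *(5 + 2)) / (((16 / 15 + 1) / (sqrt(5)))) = 105 *sqrt(5) / 31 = 7.57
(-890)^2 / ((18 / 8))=3168400 / 9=352044.44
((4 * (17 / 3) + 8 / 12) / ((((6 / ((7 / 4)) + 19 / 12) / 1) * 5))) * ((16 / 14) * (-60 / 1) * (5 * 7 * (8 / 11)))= -7526400 / 4631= -1625.22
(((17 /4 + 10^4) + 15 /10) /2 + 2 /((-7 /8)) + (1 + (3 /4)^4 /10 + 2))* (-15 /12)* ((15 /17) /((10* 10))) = -268994661 /4874240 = -55.19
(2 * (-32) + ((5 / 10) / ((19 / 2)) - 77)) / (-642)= 1339 / 6099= 0.22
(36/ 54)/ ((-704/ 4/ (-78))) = 13/ 44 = 0.30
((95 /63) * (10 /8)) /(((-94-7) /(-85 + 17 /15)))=1.57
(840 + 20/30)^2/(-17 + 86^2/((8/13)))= 12720968/216027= 58.89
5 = 5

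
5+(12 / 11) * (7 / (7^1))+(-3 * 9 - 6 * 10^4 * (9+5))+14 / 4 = -840017.41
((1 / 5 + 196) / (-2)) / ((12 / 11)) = -3597 / 40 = -89.92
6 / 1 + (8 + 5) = 19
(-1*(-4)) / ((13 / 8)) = 32 / 13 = 2.46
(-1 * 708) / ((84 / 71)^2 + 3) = -160.92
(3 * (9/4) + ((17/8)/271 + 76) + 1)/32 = 181587/69376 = 2.62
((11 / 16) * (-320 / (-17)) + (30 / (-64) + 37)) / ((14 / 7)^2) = 26913 / 2176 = 12.37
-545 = -545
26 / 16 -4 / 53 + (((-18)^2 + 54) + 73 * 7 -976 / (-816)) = 19283107 / 21624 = 891.75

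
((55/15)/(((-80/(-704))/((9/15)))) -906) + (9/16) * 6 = -176653/200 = -883.26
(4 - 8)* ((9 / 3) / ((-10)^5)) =3 / 25000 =0.00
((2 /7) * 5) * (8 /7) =1.63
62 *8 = 496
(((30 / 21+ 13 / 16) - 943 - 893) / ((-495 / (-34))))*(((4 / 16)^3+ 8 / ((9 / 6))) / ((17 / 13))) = -249276521 / 483840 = -515.20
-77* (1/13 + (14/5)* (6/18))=-15169/195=-77.79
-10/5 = -2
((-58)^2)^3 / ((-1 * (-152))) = 4758586568 / 19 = 250451924.63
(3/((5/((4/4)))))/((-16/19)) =-0.71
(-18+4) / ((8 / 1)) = -7 / 4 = -1.75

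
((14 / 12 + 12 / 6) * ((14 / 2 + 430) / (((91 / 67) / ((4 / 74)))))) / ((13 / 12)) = 2225204 / 43771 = 50.84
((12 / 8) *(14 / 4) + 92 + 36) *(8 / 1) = 1066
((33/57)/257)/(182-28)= 1/68362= 0.00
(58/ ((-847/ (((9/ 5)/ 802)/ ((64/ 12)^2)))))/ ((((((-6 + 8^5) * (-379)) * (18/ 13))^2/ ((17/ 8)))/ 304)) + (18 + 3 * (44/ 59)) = 20.24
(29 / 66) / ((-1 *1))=-29 / 66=-0.44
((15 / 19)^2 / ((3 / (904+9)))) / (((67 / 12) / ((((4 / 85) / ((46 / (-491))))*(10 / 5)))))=-322763760 / 9457117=-34.13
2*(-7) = -14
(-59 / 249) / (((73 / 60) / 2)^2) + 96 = 42178272 / 442307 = 95.36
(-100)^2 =10000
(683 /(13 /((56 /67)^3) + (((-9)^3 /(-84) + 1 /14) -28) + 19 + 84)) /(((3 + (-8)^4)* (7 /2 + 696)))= 0.00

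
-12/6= -2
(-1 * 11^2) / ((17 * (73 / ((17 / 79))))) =-121 / 5767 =-0.02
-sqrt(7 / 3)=-sqrt(21) / 3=-1.53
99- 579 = -480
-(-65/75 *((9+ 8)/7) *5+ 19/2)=43/42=1.02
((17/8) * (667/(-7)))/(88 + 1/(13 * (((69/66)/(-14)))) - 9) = -3390361/1305528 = -2.60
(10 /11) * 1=10 /11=0.91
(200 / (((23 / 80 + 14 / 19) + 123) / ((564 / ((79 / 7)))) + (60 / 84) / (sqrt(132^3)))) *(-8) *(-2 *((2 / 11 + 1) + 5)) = 187983279525888000 / 23583588027169-6210355200000 *sqrt(33) / 23583588027169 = 7969.42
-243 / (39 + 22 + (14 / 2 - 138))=243 / 70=3.47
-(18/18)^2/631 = -1/631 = -0.00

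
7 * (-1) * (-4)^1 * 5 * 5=700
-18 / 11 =-1.64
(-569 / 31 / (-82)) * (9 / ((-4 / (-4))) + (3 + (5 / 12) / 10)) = 164441 / 61008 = 2.70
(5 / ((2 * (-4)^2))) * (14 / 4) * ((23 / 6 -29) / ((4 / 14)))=-36995 / 768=-48.17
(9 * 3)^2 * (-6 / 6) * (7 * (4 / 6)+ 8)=-9234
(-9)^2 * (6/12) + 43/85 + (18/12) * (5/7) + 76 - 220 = -60644/595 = -101.92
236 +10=246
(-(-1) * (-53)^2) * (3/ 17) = 8427/ 17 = 495.71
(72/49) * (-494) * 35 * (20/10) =-355680/7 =-50811.43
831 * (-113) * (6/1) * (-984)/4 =138600828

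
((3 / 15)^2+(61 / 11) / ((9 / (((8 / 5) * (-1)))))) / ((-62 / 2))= 2341 / 76725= 0.03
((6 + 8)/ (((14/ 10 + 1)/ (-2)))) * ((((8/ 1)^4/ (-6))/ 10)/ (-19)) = -7168/ 171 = -41.92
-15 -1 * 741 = -756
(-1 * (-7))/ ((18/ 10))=35/ 9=3.89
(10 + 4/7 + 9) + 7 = 186/7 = 26.57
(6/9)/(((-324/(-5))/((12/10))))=1/81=0.01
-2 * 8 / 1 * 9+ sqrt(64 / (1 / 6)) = -144+ 8 * sqrt(6) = -124.40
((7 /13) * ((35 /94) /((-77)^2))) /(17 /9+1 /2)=45 /3179033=0.00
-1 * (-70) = 70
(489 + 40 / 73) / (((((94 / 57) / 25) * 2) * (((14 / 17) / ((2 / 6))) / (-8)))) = -12015.50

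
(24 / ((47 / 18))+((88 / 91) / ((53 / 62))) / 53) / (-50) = -11068384 / 60070465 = -0.18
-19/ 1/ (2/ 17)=-323/ 2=-161.50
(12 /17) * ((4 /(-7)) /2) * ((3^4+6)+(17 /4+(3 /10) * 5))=-318 /17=-18.71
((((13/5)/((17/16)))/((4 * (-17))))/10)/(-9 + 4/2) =26/50575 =0.00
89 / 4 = 22.25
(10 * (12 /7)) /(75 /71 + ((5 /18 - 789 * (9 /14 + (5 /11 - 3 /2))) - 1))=1686960 /31291481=0.05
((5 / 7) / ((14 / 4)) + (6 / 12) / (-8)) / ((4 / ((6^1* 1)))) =333 / 1568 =0.21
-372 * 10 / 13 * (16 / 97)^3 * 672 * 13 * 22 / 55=-4095737856 / 912673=-4487.63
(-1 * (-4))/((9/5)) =20/9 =2.22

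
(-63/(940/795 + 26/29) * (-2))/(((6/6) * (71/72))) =20915496/340303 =61.46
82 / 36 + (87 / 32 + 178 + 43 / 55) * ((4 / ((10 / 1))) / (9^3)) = 7625641 / 3207600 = 2.38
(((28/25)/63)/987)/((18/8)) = 16/1998675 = 0.00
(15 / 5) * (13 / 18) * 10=65 / 3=21.67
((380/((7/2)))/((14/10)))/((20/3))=570/49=11.63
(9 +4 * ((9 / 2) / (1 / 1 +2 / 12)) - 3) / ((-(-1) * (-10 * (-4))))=15 / 28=0.54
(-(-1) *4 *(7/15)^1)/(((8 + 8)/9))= 21/20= 1.05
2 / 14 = 1 / 7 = 0.14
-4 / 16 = -0.25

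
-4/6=-2/3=-0.67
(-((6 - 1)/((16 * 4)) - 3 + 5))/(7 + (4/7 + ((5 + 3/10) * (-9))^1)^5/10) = 34927046875/390761211112116499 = 0.00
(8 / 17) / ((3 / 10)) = 80 / 51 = 1.57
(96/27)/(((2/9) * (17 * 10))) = 8/85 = 0.09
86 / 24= 43 / 12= 3.58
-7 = -7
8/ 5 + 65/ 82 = 981/ 410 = 2.39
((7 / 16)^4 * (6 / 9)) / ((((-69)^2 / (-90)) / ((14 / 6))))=-84035 / 78004224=-0.00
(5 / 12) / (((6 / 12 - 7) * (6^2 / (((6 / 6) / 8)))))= -5 / 22464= -0.00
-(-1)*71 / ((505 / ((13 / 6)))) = 923 / 3030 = 0.30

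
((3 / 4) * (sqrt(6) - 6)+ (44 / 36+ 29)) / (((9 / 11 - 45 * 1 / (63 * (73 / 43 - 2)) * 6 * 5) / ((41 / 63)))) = 5863 * sqrt(6) / 861228+ 2714569 / 11626578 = 0.25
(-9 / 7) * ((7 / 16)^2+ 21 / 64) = -171 / 256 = -0.67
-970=-970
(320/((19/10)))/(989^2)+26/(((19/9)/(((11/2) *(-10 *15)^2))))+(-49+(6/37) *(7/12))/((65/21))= 136236733531827299/89390478190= 1524063.15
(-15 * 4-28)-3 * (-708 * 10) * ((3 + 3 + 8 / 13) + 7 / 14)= 1963556 / 13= 151042.77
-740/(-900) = 37/45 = 0.82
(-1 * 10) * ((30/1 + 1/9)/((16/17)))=-23035/72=-319.93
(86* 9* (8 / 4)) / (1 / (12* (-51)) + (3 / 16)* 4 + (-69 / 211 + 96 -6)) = 99948168 / 5838145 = 17.12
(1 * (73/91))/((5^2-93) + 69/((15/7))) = -365/16289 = -0.02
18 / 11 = 1.64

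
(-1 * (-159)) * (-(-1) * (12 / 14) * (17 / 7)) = 16218 / 49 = 330.98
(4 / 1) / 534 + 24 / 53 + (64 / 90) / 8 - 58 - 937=-211087097 / 212265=-994.45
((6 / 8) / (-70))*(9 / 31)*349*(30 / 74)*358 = -5060151 / 32116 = -157.56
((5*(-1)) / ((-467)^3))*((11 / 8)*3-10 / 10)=125 / 814780504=0.00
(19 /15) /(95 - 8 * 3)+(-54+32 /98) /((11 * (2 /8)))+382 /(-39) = -72870019 /2487485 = -29.29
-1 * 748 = -748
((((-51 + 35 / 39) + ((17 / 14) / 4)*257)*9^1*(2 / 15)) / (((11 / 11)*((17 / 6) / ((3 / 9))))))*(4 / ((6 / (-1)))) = -60967 / 23205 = -2.63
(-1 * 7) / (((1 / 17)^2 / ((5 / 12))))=-10115 / 12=-842.92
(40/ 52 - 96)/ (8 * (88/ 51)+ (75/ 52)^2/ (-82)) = -1076881728/ 155809637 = -6.91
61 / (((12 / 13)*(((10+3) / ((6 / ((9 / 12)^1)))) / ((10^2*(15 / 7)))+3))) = 793000 / 36091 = 21.97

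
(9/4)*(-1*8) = -18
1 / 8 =0.12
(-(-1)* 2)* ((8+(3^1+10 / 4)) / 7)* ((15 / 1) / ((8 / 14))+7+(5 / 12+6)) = 153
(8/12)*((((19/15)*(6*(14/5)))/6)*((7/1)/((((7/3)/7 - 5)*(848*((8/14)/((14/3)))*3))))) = -6517/572400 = -0.01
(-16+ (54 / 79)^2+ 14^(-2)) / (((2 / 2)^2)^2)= -18993999 / 1223236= -15.53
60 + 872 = 932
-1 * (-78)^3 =474552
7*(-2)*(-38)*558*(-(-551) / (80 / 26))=265797441 / 5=53159488.20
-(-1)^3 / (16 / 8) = 1 / 2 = 0.50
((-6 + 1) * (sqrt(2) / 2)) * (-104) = 260 * sqrt(2) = 367.70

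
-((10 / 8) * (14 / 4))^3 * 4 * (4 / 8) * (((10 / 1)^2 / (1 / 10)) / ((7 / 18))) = -6890625 / 16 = -430664.06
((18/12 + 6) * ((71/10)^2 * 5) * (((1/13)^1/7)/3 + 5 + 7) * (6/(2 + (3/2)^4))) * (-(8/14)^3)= -112273152/31213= -3597.00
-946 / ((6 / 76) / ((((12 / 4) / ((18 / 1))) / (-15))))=17974 / 135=133.14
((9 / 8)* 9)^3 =1037.97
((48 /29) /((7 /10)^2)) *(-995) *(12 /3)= -19104000 /1421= -13444.05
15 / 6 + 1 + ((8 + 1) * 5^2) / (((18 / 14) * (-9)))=-287 / 18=-15.94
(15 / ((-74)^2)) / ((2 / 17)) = 255 / 10952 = 0.02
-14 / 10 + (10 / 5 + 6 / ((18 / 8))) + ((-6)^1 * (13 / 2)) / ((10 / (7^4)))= -280819 / 30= -9360.63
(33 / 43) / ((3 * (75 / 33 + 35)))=121 / 17630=0.01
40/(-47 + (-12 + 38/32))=-128/185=-0.69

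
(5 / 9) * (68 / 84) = 85 / 189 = 0.45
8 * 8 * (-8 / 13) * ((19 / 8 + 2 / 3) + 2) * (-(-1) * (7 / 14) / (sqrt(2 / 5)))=-1936 * sqrt(10) / 39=-156.98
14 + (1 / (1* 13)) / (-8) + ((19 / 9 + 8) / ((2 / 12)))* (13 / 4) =65881 / 312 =211.16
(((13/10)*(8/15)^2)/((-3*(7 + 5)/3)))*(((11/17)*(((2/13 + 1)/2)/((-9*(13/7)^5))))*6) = 0.00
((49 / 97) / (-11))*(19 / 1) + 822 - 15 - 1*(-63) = 927359 / 1067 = 869.13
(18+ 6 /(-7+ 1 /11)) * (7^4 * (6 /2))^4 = 1752405661865630331 /38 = 46115938470148166.61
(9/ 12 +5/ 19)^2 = 1.03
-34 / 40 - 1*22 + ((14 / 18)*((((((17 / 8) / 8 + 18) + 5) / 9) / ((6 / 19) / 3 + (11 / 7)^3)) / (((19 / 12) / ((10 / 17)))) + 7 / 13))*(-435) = -23687362459 / 82662840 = -286.55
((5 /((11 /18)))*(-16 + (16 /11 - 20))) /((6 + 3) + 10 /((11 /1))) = -34200 /1199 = -28.52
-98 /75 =-1.31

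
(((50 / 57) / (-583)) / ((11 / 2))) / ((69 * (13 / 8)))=-800 / 327890277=-0.00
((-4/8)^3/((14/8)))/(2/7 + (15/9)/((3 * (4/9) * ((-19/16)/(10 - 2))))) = 19/2164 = 0.01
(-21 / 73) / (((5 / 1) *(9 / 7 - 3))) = 49 / 1460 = 0.03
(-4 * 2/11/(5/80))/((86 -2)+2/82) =-0.14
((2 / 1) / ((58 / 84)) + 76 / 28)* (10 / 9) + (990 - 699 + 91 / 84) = 2180105 / 7308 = 298.32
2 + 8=10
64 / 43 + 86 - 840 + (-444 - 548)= -75014 / 43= -1744.51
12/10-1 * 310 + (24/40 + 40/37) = -56817/185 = -307.12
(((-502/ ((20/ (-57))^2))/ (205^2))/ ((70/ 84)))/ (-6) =0.02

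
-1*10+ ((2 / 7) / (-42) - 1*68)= -11467 / 147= -78.01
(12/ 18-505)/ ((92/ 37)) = -55981/ 276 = -202.83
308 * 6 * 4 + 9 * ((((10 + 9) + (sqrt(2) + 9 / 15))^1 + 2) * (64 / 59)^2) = 36864 * sqrt(2) / 3481 + 132639072 / 17405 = 7635.72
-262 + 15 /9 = -781 /3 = -260.33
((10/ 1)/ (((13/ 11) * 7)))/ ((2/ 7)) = 55/ 13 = 4.23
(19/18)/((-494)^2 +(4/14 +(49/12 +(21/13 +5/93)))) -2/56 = -24780931687/693950130468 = -0.04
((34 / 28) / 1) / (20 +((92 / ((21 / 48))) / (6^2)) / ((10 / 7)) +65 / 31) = 23715 / 511406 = 0.05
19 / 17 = 1.12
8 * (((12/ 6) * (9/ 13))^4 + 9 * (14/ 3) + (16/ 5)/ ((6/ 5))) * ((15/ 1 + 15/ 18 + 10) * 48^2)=23018606.82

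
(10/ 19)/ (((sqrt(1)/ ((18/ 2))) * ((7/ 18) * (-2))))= -810/ 133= -6.09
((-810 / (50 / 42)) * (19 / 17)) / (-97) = 64638 / 8245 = 7.84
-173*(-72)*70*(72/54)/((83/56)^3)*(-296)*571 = -34507005772431360/571787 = -60349405936.88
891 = 891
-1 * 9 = -9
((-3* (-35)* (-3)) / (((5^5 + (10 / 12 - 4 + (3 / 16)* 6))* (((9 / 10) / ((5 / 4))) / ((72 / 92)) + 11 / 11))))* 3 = -23625 / 149902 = -0.16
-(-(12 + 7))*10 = 190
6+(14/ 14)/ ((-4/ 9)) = 15/ 4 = 3.75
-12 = -12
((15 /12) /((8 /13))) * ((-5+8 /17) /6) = -5005 /3264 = -1.53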